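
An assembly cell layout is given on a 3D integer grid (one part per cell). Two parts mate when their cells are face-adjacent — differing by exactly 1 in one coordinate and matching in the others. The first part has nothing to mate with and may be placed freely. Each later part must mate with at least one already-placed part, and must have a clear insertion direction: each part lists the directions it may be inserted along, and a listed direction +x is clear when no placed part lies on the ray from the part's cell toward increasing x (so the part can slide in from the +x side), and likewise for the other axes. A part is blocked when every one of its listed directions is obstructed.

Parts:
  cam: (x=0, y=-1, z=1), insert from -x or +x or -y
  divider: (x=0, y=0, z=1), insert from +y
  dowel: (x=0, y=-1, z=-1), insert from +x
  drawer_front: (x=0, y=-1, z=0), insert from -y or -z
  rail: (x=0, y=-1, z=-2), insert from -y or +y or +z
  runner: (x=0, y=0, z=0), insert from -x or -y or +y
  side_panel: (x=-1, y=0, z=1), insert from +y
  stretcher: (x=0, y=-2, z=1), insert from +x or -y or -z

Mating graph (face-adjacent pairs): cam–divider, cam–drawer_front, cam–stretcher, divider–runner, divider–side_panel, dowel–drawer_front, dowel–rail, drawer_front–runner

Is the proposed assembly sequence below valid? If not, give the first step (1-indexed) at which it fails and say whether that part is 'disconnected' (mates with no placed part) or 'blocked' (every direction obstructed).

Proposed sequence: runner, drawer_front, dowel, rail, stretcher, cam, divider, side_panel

1. runner@(0, 0, 0) [-x clear] — {runner}
2. drawer_front@(0, -1, 0) [-y clear] — {drawer_front, runner}
3. dowel@(0, -1, -1) [+x clear] — {dowel, drawer_front, runner}
4. rail@(0, -1, -2) [-y clear] — {dowel, drawer_front, rail, runner}
5. stretcher@(0, -2, 1) — no placed neighbour ⇒ disconnected

Invalid at step 5 (disconnected)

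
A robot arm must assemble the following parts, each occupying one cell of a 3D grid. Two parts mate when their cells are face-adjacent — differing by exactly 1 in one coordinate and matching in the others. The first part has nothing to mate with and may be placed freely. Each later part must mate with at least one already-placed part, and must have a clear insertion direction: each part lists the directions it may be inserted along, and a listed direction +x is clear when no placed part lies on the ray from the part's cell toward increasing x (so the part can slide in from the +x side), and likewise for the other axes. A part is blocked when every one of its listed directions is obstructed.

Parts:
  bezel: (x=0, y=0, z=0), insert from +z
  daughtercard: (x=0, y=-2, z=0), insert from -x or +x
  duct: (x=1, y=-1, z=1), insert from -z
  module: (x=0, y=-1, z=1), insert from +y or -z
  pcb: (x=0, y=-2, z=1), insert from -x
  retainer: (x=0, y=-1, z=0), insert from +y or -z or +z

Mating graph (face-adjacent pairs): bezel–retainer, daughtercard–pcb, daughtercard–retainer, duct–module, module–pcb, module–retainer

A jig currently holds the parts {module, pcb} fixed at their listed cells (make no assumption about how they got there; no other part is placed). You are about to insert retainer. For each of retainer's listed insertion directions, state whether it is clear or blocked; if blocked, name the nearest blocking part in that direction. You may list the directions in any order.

+y: clear; +z: blocked by module; -z: clear

+y: ray from retainer(0, -1, 0) has no placed part ⇒ clear
-z: ray from retainer(0, -1, 0) has no placed part ⇒ clear
+z: nearest on ray is module@(0, -1, 1) ⇒ blocked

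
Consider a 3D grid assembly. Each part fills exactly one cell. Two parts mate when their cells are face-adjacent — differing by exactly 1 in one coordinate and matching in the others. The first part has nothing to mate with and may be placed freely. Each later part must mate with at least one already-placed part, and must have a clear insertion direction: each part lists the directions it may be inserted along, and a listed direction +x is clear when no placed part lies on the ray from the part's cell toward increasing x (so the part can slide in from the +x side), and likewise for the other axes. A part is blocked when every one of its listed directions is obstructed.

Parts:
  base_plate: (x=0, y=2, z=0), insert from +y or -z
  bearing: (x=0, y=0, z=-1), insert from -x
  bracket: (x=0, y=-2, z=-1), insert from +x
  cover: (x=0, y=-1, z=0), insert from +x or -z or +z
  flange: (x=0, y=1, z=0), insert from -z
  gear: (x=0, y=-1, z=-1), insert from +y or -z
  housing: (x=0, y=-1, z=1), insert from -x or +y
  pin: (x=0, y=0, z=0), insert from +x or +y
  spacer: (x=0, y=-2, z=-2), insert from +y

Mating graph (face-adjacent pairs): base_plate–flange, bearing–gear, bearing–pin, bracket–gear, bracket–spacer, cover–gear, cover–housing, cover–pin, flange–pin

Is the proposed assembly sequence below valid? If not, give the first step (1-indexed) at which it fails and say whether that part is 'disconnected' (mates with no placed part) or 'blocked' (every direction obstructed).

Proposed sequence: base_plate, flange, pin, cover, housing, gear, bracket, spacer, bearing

Valid

1. base_plate@(0, 2, 0) [+y clear] — {base_plate}
2. flange@(0, 1, 0) [-z clear] — {base_plate, flange}
3. pin@(0, 0, 0) [+x clear] — {base_plate, flange, pin}
4. cover@(0, -1, 0) [+x clear] — {base_plate, cover, flange, pin}
5. housing@(0, -1, 1) [-x clear] — {base_plate, cover, flange, housing, pin}
6. gear@(0, -1, -1) [+y clear] — {base_plate, cover, flange, gear, housing, pin}
7. bracket@(0, -2, -1) [+x clear] — {base_plate, bracket, cover, flange, gear, housing, pin}
8. spacer@(0, -2, -2) [+y clear] — {base_plate, bracket, cover, flange, gear, housing, pin, spacer}
9. bearing@(0, 0, -1) [-x clear] — {base_plate, bearing, bracket, cover, flange, gear, housing, pin, spacer}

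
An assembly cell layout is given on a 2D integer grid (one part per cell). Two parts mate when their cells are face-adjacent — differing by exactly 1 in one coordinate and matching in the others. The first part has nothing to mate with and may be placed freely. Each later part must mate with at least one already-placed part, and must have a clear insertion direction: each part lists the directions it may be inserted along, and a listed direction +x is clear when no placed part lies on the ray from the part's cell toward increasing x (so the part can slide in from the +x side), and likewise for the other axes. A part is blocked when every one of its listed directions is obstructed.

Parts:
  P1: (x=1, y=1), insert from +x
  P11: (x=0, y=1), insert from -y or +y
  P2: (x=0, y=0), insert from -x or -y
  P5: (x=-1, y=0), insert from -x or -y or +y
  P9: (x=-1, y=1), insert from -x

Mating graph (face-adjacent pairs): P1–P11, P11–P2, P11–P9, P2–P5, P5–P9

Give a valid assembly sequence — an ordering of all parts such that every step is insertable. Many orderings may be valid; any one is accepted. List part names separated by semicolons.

1. P2@(0, 0) [-x clear] — {P2}
2. P5@(-1, 0) [-x clear] — {P2, P5}
3. P9@(-1, 1) [-x clear] — {P2, P5, P9}
4. P11@(0, 1) [+y clear] — {P11, P2, P5, P9}
5. P1@(1, 1) [+x clear] — {P1, P11, P2, P5, P9}

P2; P5; P9; P11; P1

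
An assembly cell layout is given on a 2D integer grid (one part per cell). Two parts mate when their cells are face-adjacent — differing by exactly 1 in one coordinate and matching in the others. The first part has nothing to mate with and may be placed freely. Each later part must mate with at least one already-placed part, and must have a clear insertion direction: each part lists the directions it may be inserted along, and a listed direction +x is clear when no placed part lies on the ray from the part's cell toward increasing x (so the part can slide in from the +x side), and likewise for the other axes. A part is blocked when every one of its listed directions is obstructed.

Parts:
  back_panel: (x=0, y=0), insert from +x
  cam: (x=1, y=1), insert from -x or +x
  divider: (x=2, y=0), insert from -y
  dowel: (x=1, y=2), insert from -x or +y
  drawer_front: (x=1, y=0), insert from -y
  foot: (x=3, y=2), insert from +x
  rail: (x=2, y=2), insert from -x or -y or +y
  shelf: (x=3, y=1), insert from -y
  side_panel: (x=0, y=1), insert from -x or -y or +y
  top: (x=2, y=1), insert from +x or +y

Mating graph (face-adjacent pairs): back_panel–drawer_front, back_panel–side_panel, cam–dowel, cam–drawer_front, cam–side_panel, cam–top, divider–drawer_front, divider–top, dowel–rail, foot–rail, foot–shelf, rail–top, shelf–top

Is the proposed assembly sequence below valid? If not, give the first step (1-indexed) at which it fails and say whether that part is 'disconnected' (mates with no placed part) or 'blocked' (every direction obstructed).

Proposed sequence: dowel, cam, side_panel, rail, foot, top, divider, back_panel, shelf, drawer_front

1. dowel@(1, 2) [-x clear] — {dowel}
2. cam@(1, 1) [-x clear] — {cam, dowel}
3. side_panel@(0, 1) [-x clear] — {cam, dowel, side_panel}
4. rail@(2, 2) [-y clear] — {cam, dowel, rail, side_panel}
5. foot@(3, 2) [+x clear] — {cam, dowel, foot, rail, side_panel}
6. top@(2, 1) [+x clear] — {cam, dowel, foot, rail, side_panel, top}
7. divider@(2, 0) [-y clear] — {cam, divider, dowel, foot, rail, side_panel, top}
8. back_panel@(0, 0) — +x all obstructed ⇒ blocked

Invalid at step 8 (blocked)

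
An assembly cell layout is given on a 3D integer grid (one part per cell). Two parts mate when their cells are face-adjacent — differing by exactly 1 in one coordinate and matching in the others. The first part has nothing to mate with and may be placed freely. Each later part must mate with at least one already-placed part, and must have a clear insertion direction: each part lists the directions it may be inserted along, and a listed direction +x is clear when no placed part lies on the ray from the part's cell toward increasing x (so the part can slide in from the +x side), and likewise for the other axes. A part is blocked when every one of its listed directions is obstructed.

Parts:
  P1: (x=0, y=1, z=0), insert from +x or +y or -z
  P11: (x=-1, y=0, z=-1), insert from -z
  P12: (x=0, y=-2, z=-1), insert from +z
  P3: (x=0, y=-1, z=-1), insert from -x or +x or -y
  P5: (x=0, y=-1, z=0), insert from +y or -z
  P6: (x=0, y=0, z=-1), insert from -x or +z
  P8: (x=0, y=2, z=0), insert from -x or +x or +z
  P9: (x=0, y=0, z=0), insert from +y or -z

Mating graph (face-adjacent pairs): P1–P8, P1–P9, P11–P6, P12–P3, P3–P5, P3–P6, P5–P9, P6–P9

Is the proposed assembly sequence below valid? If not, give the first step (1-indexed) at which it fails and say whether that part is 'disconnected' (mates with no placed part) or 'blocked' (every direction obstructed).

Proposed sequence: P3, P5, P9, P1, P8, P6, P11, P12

1. P3@(0, -1, -1) [-x clear] — {P3}
2. P5@(0, -1, 0) [+y clear] — {P3, P5}
3. P9@(0, 0, 0) [+y clear] — {P3, P5, P9}
4. P1@(0, 1, 0) [+x clear] — {P1, P3, P5, P9}
5. P8@(0, 2, 0) [-x clear] — {P1, P3, P5, P8, P9}
6. P6@(0, 0, -1) [-x clear] — {P1, P3, P5, P6, P8, P9}
7. P11@(-1, 0, -1) [-z clear] — {P1, P11, P3, P5, P6, P8, P9}
8. P12@(0, -2, -1) [+z clear] — {P1, P11, P12, P3, P5, P6, P8, P9}

Valid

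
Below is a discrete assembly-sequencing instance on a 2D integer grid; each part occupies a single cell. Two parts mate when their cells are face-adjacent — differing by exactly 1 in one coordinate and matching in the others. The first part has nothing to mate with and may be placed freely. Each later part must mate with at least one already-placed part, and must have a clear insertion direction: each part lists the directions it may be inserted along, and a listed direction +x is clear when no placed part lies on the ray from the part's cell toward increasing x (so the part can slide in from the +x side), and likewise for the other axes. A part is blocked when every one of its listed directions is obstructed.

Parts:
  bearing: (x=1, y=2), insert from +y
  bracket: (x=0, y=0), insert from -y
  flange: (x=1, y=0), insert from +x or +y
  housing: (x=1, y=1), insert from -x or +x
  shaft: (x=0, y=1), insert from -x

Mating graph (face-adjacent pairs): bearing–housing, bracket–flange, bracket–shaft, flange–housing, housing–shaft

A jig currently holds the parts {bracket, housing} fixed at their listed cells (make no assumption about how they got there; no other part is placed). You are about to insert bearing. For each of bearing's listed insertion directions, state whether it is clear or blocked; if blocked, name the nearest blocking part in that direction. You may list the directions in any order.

+y: ray from bearing(1, 2) has no placed part ⇒ clear

+y: clear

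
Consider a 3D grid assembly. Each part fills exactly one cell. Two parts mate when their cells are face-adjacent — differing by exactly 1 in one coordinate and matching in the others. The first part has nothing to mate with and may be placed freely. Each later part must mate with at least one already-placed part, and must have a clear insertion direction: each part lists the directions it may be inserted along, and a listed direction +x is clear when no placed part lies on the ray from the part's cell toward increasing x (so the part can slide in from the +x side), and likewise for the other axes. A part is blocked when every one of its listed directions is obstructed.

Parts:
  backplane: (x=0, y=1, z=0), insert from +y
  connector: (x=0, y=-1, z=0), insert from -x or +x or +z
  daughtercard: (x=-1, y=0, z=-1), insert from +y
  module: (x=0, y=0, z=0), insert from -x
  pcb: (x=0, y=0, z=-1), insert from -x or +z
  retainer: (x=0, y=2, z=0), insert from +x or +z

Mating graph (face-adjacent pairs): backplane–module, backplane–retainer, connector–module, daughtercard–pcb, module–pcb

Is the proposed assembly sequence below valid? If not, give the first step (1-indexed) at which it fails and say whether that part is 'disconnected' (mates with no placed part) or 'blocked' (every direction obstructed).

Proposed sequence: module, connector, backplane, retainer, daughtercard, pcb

Invalid at step 5 (disconnected)

1. module@(0, 0, 0) [-x clear] — {module}
2. connector@(0, -1, 0) [-x clear] — {connector, module}
3. backplane@(0, 1, 0) [+y clear] — {backplane, connector, module}
4. retainer@(0, 2, 0) [+x clear] — {backplane, connector, module, retainer}
5. daughtercard@(-1, 0, -1) — no placed neighbour ⇒ disconnected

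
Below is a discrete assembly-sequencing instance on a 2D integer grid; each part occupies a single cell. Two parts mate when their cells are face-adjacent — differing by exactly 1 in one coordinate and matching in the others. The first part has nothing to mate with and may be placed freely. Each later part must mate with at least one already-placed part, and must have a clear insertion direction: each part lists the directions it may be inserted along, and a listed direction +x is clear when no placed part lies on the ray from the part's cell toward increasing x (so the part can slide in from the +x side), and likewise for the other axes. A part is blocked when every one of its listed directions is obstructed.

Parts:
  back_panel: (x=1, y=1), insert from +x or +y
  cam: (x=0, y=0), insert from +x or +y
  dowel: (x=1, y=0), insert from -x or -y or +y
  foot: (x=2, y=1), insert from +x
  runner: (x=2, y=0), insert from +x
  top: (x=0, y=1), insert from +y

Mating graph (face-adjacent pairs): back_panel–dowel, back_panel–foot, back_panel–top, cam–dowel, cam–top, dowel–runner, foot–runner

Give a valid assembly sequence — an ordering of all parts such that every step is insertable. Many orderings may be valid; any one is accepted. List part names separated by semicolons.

dowel; runner; foot; cam; top; back_panel

1. dowel@(1, 0) [-x clear] — {dowel}
2. runner@(2, 0) [+x clear] — {dowel, runner}
3. foot@(2, 1) [+x clear] — {dowel, foot, runner}
4. cam@(0, 0) [+y clear] — {cam, dowel, foot, runner}
5. top@(0, 1) [+y clear] — {cam, dowel, foot, runner, top}
6. back_panel@(1, 1) [+y clear] — {back_panel, cam, dowel, foot, runner, top}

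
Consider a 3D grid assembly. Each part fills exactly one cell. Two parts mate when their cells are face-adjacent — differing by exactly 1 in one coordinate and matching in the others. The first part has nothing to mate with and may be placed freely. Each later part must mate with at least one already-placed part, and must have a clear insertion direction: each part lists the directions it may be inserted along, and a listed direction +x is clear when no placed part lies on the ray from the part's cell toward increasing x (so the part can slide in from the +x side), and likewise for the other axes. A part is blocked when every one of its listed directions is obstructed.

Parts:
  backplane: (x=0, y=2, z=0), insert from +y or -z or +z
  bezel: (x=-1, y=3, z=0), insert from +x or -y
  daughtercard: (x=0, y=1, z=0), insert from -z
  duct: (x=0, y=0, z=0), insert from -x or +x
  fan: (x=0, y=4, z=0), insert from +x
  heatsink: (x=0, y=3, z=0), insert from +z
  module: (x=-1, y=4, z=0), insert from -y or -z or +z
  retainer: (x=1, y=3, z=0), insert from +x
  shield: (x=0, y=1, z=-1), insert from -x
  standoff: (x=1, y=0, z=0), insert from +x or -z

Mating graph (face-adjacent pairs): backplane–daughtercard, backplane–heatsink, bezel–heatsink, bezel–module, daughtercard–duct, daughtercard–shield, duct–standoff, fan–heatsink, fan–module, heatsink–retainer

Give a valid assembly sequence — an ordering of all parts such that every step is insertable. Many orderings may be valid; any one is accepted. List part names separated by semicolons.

1. fan@(0, 4, 0) [+x clear] — {fan}
2. module@(-1, 4, 0) [-y clear] — {fan, module}
3. heatsink@(0, 3, 0) [+z clear] — {fan, heatsink, module}
4. retainer@(1, 3, 0) [+x clear] — {fan, heatsink, module, retainer}
5. backplane@(0, 2, 0) [-z clear] — {backplane, fan, heatsink, module, retainer}
6. daughtercard@(0, 1, 0) [-z clear] — {backplane, daughtercard, fan, heatsink, module, retainer}
7. duct@(0, 0, 0) [-x clear] — {backplane, daughtercard, duct, fan, heatsink, module, retainer}
8. standoff@(1, 0, 0) [+x clear] — {backplane, daughtercard, duct, fan, heatsink, module, retainer, standoff}
9. bezel@(-1, 3, 0) [-y clear] — {backplane, bezel, daughtercard, duct, fan, heatsink, module, retainer, standoff}
10. shield@(0, 1, -1) [-x clear] — {backplane, bezel, daughtercard, duct, fan, heatsink, module, retainer, shield, standoff}

fan; module; heatsink; retainer; backplane; daughtercard; duct; standoff; bezel; shield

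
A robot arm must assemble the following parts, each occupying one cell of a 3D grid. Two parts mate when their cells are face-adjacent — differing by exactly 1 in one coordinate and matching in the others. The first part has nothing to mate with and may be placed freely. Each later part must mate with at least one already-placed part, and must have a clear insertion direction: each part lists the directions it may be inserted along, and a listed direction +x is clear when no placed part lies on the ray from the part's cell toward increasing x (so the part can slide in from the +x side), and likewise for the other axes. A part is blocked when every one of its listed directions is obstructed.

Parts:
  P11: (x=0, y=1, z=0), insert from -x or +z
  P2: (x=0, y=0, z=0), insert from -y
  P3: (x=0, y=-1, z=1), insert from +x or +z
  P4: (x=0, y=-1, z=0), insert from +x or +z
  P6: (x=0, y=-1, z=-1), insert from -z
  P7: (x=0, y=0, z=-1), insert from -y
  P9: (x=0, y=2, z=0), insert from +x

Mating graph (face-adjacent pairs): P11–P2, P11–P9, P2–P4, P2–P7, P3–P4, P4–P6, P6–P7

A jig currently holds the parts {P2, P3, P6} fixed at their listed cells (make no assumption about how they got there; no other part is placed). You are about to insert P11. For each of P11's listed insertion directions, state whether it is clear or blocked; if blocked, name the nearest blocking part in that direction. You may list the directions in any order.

-x: ray from P11(0, 1, 0) has no placed part ⇒ clear
+z: ray from P11(0, 1, 0) has no placed part ⇒ clear

+z: clear; -x: clear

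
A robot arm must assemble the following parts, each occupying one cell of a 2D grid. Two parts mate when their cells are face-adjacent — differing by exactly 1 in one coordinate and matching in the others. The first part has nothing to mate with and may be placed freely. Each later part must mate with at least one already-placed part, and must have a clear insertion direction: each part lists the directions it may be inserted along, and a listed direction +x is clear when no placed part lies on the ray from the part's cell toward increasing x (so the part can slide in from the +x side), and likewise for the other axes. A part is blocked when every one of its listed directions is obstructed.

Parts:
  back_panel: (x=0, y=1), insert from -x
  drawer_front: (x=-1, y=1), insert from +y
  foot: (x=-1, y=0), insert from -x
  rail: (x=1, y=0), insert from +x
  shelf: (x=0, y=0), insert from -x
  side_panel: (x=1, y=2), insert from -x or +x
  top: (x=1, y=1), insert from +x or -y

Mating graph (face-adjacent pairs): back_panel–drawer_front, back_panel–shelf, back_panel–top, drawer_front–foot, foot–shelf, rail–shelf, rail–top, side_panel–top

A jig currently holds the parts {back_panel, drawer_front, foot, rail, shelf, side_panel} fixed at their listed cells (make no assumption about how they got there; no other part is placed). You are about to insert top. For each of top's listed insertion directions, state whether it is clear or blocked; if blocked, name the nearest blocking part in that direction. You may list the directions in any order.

+x: ray from top(1, 1) has no placed part ⇒ clear
-y: nearest on ray is rail@(1, 0) ⇒ blocked

+x: clear; -y: blocked by rail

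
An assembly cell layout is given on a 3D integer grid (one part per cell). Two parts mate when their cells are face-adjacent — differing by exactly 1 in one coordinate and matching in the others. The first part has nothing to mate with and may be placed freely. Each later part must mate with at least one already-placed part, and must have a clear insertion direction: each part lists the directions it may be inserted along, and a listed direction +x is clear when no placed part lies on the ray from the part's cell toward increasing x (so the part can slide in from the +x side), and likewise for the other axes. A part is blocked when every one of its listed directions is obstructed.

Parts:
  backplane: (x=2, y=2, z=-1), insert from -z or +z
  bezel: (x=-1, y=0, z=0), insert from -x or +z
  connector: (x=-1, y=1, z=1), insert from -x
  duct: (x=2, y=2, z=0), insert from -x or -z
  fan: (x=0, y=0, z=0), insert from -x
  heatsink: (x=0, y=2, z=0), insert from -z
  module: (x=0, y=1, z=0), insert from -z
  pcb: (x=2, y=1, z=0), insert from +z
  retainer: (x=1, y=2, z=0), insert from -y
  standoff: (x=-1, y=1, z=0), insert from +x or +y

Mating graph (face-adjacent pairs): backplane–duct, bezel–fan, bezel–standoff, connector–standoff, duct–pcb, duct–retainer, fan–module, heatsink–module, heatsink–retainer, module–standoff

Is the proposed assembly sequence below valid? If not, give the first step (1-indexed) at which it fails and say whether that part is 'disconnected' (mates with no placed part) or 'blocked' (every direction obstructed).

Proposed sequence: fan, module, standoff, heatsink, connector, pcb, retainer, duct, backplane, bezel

Invalid at step 6 (disconnected)

1. fan@(0, 0, 0) [-x clear] — {fan}
2. module@(0, 1, 0) [-z clear] — {fan, module}
3. standoff@(-1, 1, 0) [+y clear] — {fan, module, standoff}
4. heatsink@(0, 2, 0) [-z clear] — {fan, heatsink, module, standoff}
5. connector@(-1, 1, 1) [-x clear] — {connector, fan, heatsink, module, standoff}
6. pcb@(2, 1, 0) — no placed neighbour ⇒ disconnected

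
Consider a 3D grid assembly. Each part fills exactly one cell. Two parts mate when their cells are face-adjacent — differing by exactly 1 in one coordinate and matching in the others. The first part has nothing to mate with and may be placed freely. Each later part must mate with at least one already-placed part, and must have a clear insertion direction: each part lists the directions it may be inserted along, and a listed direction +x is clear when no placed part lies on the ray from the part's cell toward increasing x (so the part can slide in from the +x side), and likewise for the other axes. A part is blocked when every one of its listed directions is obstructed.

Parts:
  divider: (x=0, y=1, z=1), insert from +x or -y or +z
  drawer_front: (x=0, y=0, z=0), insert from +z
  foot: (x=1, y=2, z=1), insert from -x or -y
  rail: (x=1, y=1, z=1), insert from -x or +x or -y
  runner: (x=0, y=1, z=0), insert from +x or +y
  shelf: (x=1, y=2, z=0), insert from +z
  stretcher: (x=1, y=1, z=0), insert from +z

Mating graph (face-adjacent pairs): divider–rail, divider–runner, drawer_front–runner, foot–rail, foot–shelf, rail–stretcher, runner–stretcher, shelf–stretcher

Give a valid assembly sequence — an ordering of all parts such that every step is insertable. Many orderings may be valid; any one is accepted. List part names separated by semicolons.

1. shelf@(1, 2, 0) [+z clear] — {shelf}
2. foot@(1, 2, 1) [-x clear] — {foot, shelf}
3. stretcher@(1, 1, 0) [+z clear] — {foot, shelf, stretcher}
4. runner@(0, 1, 0) [+y clear] — {foot, runner, shelf, stretcher}
5. divider@(0, 1, 1) [+x clear] — {divider, foot, runner, shelf, stretcher}
6. rail@(1, 1, 1) [+x clear] — {divider, foot, rail, runner, shelf, stretcher}
7. drawer_front@(0, 0, 0) [+z clear] — {divider, drawer_front, foot, rail, runner, shelf, stretcher}

shelf; foot; stretcher; runner; divider; rail; drawer_front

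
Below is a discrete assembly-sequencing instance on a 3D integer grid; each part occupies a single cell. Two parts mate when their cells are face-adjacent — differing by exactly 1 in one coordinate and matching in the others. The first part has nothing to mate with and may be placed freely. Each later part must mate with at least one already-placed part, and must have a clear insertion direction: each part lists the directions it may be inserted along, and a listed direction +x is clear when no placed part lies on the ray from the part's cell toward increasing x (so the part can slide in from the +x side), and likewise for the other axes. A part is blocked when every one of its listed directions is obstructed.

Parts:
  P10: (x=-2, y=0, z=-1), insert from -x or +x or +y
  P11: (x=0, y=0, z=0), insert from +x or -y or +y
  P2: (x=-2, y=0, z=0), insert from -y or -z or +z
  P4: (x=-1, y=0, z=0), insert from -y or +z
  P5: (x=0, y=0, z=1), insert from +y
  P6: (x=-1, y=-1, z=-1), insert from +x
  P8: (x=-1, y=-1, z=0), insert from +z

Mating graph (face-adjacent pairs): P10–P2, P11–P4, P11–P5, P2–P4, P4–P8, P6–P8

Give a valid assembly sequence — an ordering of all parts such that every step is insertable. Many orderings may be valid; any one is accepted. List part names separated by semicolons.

P8; P6; P4; P11; P5; P2; P10

1. P8@(-1, -1, 0) [+z clear] — {P8}
2. P6@(-1, -1, -1) [+x clear] — {P6, P8}
3. P4@(-1, 0, 0) [+z clear] — {P4, P6, P8}
4. P11@(0, 0, 0) [+x clear] — {P11, P4, P6, P8}
5. P5@(0, 0, 1) [+y clear] — {P11, P4, P5, P6, P8}
6. P2@(-2, 0, 0) [-y clear] — {P11, P2, P4, P5, P6, P8}
7. P10@(-2, 0, -1) [-x clear] — {P10, P11, P2, P4, P5, P6, P8}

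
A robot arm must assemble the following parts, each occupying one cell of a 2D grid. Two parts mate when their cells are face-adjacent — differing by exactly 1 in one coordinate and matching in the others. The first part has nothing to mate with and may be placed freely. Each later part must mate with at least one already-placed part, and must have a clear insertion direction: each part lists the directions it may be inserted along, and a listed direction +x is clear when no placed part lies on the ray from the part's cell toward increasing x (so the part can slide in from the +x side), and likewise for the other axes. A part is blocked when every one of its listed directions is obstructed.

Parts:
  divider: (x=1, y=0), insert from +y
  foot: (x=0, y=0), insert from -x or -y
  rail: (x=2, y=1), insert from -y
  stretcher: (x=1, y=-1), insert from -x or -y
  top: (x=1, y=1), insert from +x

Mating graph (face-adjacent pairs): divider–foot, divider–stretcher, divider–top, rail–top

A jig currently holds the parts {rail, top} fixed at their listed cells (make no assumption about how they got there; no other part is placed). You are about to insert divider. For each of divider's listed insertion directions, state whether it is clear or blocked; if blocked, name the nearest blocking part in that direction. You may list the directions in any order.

+y: nearest on ray is top@(1, 1) ⇒ blocked

+y: blocked by top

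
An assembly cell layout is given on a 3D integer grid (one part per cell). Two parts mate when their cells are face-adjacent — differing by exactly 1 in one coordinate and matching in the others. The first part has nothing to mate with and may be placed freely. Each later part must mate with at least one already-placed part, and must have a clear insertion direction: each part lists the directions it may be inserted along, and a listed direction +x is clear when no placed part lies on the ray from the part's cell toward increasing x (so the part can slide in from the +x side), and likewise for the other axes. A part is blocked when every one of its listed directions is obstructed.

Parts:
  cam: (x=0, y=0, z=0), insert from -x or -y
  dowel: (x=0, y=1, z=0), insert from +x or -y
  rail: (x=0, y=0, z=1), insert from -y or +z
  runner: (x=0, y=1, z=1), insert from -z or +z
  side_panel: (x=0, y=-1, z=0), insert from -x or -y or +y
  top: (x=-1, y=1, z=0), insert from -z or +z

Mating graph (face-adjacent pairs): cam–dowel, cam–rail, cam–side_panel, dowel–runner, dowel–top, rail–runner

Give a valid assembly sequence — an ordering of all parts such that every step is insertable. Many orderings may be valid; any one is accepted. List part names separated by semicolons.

side_panel; cam; rail; dowel; top; runner

1. side_panel@(0, -1, 0) [-x clear] — {side_panel}
2. cam@(0, 0, 0) [-x clear] — {cam, side_panel}
3. rail@(0, 0, 1) [-y clear] — {cam, rail, side_panel}
4. dowel@(0, 1, 0) [+x clear] — {cam, dowel, rail, side_panel}
5. top@(-1, 1, 0) [-z clear] — {cam, dowel, rail, side_panel, top}
6. runner@(0, 1, 1) [+z clear] — {cam, dowel, rail, runner, side_panel, top}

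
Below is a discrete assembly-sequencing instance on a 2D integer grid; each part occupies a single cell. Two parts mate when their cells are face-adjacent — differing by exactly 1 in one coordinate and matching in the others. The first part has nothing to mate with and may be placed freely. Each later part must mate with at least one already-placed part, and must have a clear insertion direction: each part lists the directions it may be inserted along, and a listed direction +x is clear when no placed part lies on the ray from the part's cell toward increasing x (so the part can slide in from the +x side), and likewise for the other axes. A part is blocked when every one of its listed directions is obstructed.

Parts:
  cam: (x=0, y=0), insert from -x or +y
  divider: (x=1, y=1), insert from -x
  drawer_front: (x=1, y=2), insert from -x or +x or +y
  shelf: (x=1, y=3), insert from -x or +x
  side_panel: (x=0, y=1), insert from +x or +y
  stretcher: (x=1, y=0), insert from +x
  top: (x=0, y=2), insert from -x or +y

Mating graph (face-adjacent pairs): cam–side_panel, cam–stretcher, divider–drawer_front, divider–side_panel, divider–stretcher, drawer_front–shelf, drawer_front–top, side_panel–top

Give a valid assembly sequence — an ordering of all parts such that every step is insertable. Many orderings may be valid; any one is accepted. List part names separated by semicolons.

1. divider@(1, 1) [-x clear] — {divider}
2. stretcher@(1, 0) [+x clear] — {divider, stretcher}
3. cam@(0, 0) [-x clear] — {cam, divider, stretcher}
4. drawer_front@(1, 2) [-x clear] — {cam, divider, drawer_front, stretcher}
5. side_panel@(0, 1) [+y clear] — {cam, divider, drawer_front, side_panel, stretcher}
6. top@(0, 2) [-x clear] — {cam, divider, drawer_front, side_panel, stretcher, top}
7. shelf@(1, 3) [-x clear] — {cam, divider, drawer_front, shelf, side_panel, stretcher, top}

divider; stretcher; cam; drawer_front; side_panel; top; shelf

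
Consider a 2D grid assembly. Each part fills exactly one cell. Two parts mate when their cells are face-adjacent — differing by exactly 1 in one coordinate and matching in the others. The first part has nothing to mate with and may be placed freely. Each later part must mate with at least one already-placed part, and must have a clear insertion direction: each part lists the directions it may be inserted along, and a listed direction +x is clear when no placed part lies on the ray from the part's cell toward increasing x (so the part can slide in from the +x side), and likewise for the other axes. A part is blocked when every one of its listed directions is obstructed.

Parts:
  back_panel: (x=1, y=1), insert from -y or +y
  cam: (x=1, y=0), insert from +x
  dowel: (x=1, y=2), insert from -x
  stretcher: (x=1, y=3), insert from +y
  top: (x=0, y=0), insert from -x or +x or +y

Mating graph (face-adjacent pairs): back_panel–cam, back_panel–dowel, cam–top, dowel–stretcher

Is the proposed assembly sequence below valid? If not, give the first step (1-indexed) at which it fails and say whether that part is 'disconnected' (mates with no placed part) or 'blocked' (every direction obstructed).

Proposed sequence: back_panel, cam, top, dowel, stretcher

Valid

1. back_panel@(1, 1) [-y clear] — {back_panel}
2. cam@(1, 0) [+x clear] — {back_panel, cam}
3. top@(0, 0) [-x clear] — {back_panel, cam, top}
4. dowel@(1, 2) [-x clear] — {back_panel, cam, dowel, top}
5. stretcher@(1, 3) [+y clear] — {back_panel, cam, dowel, stretcher, top}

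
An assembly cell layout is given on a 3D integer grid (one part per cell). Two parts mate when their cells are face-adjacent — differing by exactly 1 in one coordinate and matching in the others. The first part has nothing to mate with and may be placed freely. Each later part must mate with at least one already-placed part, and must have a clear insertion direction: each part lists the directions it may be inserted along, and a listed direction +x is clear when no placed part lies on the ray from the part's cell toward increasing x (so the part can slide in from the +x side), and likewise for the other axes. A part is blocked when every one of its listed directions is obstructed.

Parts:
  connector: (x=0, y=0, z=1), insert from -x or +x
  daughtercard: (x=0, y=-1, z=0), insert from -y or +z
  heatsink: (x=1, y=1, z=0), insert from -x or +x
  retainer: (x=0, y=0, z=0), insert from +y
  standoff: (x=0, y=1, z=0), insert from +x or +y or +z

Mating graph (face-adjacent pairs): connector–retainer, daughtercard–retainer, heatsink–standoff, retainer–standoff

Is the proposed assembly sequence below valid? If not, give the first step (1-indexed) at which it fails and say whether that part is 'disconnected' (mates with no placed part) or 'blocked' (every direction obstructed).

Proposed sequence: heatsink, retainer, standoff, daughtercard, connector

1. heatsink@(1, 1, 0) [-x clear] — {heatsink}
2. retainer@(0, 0, 0) — no placed neighbour ⇒ disconnected

Invalid at step 2 (disconnected)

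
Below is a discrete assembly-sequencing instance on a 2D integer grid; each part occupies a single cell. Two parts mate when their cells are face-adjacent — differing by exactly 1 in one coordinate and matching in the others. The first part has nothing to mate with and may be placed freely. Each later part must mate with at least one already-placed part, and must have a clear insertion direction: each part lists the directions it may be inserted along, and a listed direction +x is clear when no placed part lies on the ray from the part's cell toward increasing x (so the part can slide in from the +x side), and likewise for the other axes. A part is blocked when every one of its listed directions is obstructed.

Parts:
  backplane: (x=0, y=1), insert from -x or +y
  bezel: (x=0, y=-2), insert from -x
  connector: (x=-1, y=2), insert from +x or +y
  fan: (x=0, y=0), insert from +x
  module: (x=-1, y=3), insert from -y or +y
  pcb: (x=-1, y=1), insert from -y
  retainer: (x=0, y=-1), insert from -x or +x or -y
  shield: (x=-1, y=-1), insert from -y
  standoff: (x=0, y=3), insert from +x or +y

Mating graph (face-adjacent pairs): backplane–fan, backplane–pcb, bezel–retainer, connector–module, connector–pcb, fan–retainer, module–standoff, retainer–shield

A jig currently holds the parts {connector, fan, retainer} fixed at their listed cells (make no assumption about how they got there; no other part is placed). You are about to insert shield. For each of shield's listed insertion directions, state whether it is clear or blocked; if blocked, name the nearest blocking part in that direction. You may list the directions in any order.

-y: clear

-y: ray from shield(-1, -1) has no placed part ⇒ clear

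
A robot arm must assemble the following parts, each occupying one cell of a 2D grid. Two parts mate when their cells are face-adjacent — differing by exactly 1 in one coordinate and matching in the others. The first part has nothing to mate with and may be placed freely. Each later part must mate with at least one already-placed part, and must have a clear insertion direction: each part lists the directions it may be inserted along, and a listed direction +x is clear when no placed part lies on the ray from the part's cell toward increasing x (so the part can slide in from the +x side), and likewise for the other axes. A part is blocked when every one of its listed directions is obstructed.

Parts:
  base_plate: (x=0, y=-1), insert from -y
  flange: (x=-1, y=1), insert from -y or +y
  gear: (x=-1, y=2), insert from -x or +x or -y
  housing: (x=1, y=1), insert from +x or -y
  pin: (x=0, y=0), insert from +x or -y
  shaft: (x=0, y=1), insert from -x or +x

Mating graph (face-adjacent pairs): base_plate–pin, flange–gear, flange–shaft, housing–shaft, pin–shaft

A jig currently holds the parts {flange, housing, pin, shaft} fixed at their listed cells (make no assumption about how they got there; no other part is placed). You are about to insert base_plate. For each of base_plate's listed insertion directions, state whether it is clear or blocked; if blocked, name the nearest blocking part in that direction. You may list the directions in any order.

-y: clear

-y: ray from base_plate(0, -1) has no placed part ⇒ clear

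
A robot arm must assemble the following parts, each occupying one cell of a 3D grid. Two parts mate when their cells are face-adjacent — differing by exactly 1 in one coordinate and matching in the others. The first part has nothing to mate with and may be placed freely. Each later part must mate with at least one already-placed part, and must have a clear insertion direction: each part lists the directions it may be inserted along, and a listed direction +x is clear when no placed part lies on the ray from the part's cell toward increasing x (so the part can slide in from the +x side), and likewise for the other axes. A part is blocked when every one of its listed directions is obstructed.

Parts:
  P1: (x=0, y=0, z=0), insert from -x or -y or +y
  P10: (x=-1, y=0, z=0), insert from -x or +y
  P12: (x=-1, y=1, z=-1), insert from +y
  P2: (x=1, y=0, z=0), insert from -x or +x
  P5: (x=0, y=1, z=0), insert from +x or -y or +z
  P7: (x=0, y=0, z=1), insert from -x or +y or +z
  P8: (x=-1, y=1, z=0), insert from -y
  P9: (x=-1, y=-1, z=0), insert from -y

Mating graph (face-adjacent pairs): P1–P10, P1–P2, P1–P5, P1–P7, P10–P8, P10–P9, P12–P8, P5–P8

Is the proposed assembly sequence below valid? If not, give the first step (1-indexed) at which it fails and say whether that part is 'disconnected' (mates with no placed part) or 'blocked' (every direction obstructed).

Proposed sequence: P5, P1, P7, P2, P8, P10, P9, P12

Valid

1. P5@(0, 1, 0) [+x clear] — {P5}
2. P1@(0, 0, 0) [-x clear] — {P1, P5}
3. P7@(0, 0, 1) [-x clear] — {P1, P5, P7}
4. P2@(1, 0, 0) [+x clear] — {P1, P2, P5, P7}
5. P8@(-1, 1, 0) [-y clear] — {P1, P2, P5, P7, P8}
6. P10@(-1, 0, 0) [-x clear] — {P1, P10, P2, P5, P7, P8}
7. P9@(-1, -1, 0) [-y clear] — {P1, P10, P2, P5, P7, P8, P9}
8. P12@(-1, 1, -1) [+y clear] — {P1, P10, P12, P2, P5, P7, P8, P9}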